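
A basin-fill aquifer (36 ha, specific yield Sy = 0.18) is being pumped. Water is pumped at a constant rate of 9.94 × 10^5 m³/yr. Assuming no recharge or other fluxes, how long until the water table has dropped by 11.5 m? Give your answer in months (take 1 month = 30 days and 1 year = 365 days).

A = 36 ha = 3.6 × 10^5 m²
ΔV = Sy × A × Δh = 0.18 × 3.6 × 10^5 × 11.5 = 7.452 × 10^5 m³
Q = 9.94 × 10^5 m³/yr = 2723 m³/d
t = ΔV / Q = 7.452 × 10^5 m³ / 2723 m³/d = 273.6 d
t = 273.6 d ≈ 9.121 months

t ≈ 9.12 months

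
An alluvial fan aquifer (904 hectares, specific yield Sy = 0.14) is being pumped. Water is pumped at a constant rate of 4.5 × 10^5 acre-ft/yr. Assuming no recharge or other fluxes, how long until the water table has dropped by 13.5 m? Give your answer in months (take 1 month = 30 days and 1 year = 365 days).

A = 904 hectares = 9.04 × 10^6 m²
ΔV = Sy × A × Δh = 0.14 × 9.04 × 10^6 × 13.5 = 1.709 × 10^7 m³
Q = 4.5 × 10^5 acre-ft/yr = 1.521 × 10^6 m³/d
t = ΔV / Q = 1.709 × 10^7 m³ / 1.521 × 10^6 m³/d = 11.24 d
t = 11.24 d ≈ 0.3745 months

t ≈ 0.375 months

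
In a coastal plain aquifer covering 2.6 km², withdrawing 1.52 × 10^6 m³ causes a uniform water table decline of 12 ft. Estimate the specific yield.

A = 2.6 km² = 2.6 × 10^6 m²
Δh = 12 ft = 3.658 m
Sy = ΔV / (A × Δh) = 1.52 × 10^6 m³ / (2.6 × 10^6 m² × 3.658 m) = 0.1598

Sy ≈ 0.16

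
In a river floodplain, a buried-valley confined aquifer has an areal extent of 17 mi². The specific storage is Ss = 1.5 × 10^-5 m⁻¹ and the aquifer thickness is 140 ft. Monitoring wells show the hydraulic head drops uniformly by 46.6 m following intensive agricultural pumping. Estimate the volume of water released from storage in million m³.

b = 140 ft = 42.67 m
S = Ss × b = 1.5 × 10^-5 m⁻¹ × 42.67 m = 6.401 × 10^-4
A = 17 mi² = 4.403 × 10^7 m²
ΔV = S × A × Δh = 6.401 × 10^-4 × 4.403 × 10^7 m² × 46.6 m = 1.313 × 10^6 m³
ΔV = 1.313 × 10^6 m³ = 1.313 million m³

ΔV ≈ 1.31 million m³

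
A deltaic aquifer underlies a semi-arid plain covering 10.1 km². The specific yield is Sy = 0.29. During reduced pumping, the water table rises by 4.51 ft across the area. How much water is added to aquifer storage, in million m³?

A = 10.1 km² = 1.01 × 10^7 m²
Δh = 4.51 ft = 1.375 m
ΔV = Sy × A × Δh = 0.29 × 1.01 × 10^7 m² × 1.375 m = 4.026 × 10^6 m³
ΔV = 4.026 × 10^6 m³ = 4.026 million m³

ΔV ≈ 4.03 million m³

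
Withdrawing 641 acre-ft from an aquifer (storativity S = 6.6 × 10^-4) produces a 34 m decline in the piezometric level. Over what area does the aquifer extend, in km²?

ΔV = 641 acre-ft = 7.907 × 10^5 m³
A = ΔV / (S × Δh) = 7.907 × 10^5 / (6.6 × 10^-4 × 34) = 3.523 × 10^7 m²
A = 3.523 × 10^7 m² = 35.23 km²

A ≈ 35.2 km²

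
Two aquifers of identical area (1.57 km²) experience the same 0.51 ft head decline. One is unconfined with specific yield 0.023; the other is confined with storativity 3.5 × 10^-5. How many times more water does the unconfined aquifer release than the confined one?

A = 1.57 km² = 1.57 × 10^6 m²
Δh = 0.51 ft = 0.1554 m
Unconfined: ΔV_u = Sy × A × Δh = 0.023 × 1.57 × 10^6 × 0.1554 = 5613 m³
Confined: ΔV_c = S × A × Δh = 3.5 × 10^-5 × 1.57 × 10^6 × 0.1554 = 8.542 m³
Ratio = ΔV_u / ΔV_c = Sy / S = 0.023 / 3.5 × 10^-5 = 657.1

ΔV_u / ΔV_c ≈ 657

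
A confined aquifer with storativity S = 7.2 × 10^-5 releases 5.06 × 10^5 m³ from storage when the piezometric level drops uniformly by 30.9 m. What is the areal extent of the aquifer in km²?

A = ΔV / (S × Δh) = 5.06 × 10^5 / (7.2 × 10^-5 × 30.9) = 2.274 × 10^8 m²
A = 2.274 × 10^8 m² = 227.4 km²

A ≈ 227 km²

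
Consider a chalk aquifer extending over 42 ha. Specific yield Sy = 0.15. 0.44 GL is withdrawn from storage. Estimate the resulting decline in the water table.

Δh ≈ 6.98 m

A = 42 ha = 4.2 × 10^5 m²
ΔV = 0.44 GL = 4.4 × 10^5 m³
Δh = ΔV / (Sy × A) = 4.4 × 10^5 m³ / (0.15 × 4.2 × 10^5 m²) = 6.984 m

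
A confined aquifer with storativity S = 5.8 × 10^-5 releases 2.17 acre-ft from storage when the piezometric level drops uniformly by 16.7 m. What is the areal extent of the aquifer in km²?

A ≈ 2.76 km²

ΔV = 2.17 acre-ft = 2677 m³
A = ΔV / (S × Δh) = 2677 / (5.8 × 10^-5 × 16.7) = 2.763 × 10^6 m²
A = 2.763 × 10^6 m² = 2.763 km²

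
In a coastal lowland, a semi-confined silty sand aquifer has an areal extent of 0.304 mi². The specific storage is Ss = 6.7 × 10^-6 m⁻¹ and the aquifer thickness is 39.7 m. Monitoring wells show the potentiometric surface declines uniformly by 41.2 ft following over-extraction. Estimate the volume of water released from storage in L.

ΔV ≈ 2.63 × 10^6 L

S = Ss × b = 6.7 × 10^-6 m⁻¹ × 39.7 m = 2.66 × 10^-4
A = 0.304 mi² = 7.874 × 10^5 m²
Δh = 41.2 ft = 12.56 m
ΔV = S × A × Δh = 2.66 × 10^-4 × 7.874 × 10^5 m² × 12.56 m = 2630 m³
ΔV = 2630 m³ = 2.63 × 10^6 L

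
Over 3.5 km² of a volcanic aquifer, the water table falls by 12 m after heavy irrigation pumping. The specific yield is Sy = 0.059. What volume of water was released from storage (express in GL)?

ΔV ≈ 2.48 GL

A = 3.5 km² = 3.5 × 10^6 m²
ΔV = Sy × A × Δh = 0.059 × 3.5 × 10^6 m² × 12 m = 2.478 × 10^6 m³
ΔV = 2.478 × 10^6 m³ = 2.478 GL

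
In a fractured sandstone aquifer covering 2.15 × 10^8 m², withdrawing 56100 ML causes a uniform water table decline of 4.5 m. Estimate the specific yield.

ΔV = 56100 ML = 5.61 × 10^7 m³
Sy = ΔV / (A × Δh) = 5.61 × 10^7 m³ / (2.15 × 10^8 m² × 4.5 m) = 0.05798

Sy ≈ 0.058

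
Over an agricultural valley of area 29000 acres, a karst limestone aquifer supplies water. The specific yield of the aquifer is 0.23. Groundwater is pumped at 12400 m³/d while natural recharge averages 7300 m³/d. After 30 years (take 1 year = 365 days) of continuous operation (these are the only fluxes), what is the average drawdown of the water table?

A = 29000 acres = 1.174 × 10^8 m²
Net abstraction = 12400 − 7300 = 5100 m³/d
t = 30 years = 10950 d
ΔV = Q × t = 5100 m³/d × 10950 d = 5.585 × 10^7 m³
Δh = ΔV / (Sy × A) = 5.585 × 10^7 / (0.23 × 1.174 × 10^8) = 2.069 m

Δh ≈ 2.07 m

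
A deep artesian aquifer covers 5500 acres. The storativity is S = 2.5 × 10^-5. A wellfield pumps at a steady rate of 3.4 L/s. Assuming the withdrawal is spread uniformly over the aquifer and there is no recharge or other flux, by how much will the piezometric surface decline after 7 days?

Δh ≈ 3.7 m

A = 5500 acres = 2.226 × 10^7 m²
Q = 3.4 L/s = 293.8 m³/d
ΔV = Q × t = 293.8 m³/d × 7 d = 2056 m³
Δh = ΔV / (S × A) = 2056 / (2.5 × 10^-5 × 2.226 × 10^7) = 3.695 m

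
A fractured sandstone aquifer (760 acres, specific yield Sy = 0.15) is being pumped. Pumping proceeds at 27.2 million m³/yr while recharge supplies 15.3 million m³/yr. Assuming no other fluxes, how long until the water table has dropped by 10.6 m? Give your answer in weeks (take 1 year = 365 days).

t ≈ 21.4 weeks

A = 760 acres = 3.076 × 10^6 m²
ΔV = Sy × A × Δh = 0.15 × 3.076 × 10^6 × 10.6 = 4.89 × 10^6 m³
Net withdrawal = 27.2 − 15.3 = 11.9 million m³/yr = 32600 m³/d
t = ΔV / Q = 4.89 × 10^6 m³ / 32600 m³/d = 150 d
t = 150 d ≈ 21.43 weeks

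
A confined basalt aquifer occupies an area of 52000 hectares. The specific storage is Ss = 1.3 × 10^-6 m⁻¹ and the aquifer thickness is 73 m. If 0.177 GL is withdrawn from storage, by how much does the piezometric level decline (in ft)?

Δh ≈ 11.8 ft

S = Ss × b = 1.3 × 10^-6 m⁻¹ × 73 m = 9.49 × 10^-5
A = 52000 hectares = 5.2 × 10^8 m²
ΔV = 0.177 GL = 1.77 × 10^5 m³
Δh = ΔV / (S × A) = 1.77 × 10^5 m³ / (9.49 × 10^-5 × 5.2 × 10^8 m²) = 3.587 m
Δh = 3.587 m = 11.77 ft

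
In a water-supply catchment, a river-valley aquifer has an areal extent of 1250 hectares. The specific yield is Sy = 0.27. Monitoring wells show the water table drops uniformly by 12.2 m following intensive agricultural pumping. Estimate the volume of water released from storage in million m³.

A = 1250 hectares = 1.25 × 10^7 m²
ΔV = Sy × A × Δh = 0.27 × 1.25 × 10^7 m² × 12.2 m = 4.117 × 10^7 m³
ΔV = 4.117 × 10^7 m³ = 41.17 million m³

ΔV ≈ 41.2 million m³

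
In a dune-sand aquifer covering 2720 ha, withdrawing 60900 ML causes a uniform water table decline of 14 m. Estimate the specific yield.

Sy ≈ 0.16

A = 2720 ha = 2.72 × 10^7 m²
ΔV = 60900 ML = 6.09 × 10^7 m³
Sy = ΔV / (A × Δh) = 6.09 × 10^7 m³ / (2.72 × 10^7 m² × 14 m) = 0.1599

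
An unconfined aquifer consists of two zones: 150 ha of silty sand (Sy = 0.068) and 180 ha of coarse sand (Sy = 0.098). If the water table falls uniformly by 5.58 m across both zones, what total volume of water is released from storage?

ΔV ≈ 1.55 × 10^6 m³

A₁ = 150 ha = 1.5 × 10^6 m²; A₂ = 180 ha = 1.8 × 10^6 m²
ΔV₁ = 0.068 × 1.5 × 10^6 × 5.58 = 5.692 × 10^5 m³
ΔV₂ = 0.098 × 1.8 × 10^6 × 5.58 = 9.843 × 10^5 m³
ΔV = ΔV₁ + ΔV₂ = 1.553 × 10^6 m³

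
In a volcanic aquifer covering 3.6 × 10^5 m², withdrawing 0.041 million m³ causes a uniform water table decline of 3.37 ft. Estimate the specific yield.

Sy ≈ 0.11

Δh = 3.37 ft = 1.027 m
ΔV = 0.041 million m³ = 41000 m³
Sy = ΔV / (A × Δh) = 41000 m³ / (3.6 × 10^5 m² × 1.027 m) = 0.1109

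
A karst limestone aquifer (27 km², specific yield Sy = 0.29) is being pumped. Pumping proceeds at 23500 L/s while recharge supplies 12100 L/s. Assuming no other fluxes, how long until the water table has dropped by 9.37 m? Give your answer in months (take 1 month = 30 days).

A = 27 km² = 2.7 × 10^7 m²
ΔV = Sy × A × Δh = 0.29 × 2.7 × 10^7 × 9.37 = 7.337 × 10^7 m³
Net withdrawal = 23500 − 12100 = 11400 L/s = 9.85 × 10^5 m³/d
t = ΔV / Q = 7.337 × 10^7 m³ / 9.85 × 10^5 m³/d = 74.49 d
t = 74.49 d ≈ 2.483 months

t ≈ 2.48 months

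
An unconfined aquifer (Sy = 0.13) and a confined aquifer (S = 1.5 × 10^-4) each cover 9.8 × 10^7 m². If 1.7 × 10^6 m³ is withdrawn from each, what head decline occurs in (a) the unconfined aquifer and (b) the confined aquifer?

Δh_u ≈ 0.133 m; Δh_c ≈ 116 m

Unconfined: Δh_u = ΔV/(Sy·A) = 1.7 × 10^6/(0.13 × 9.8 × 10^7) = 0.1334 m
Confined: Δh_c = ΔV/(S·A) = 1.7 × 10^6/(1.5 × 10^-4 × 9.8 × 10^7) = 115.6 m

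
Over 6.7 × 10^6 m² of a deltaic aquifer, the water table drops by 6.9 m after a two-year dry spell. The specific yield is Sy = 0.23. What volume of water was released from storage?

ΔV = Sy × A × Δh = 0.23 × 6.7 × 10^6 m² × 6.9 m = 1.063 × 10^7 m³

ΔV ≈ 1.06 × 10^7 m³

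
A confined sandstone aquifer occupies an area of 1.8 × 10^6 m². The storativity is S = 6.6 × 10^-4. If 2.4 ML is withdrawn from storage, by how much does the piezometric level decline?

ΔV = 2.4 ML = 2400 m³
Δh = ΔV / (S × A) = 2400 m³ / (6.6 × 10^-4 × 1.8 × 10^6 m²) = 2.02 m

Δh ≈ 2.02 m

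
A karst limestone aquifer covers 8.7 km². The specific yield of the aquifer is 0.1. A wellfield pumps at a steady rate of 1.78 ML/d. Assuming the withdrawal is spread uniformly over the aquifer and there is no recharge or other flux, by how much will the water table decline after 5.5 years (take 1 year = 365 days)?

A = 8.7 km² = 8.7 × 10^6 m²
Q = 1.78 ML/d = 1780 m³/d
t = 5.5 years = 2008 d
ΔV = Q × t = 1780 m³/d × 2008 d = 3.573 × 10^6 m³
Δh = ΔV / (Sy × A) = 3.573 × 10^6 / (0.1 × 8.7 × 10^6) = 4.107 m

Δh ≈ 4.11 m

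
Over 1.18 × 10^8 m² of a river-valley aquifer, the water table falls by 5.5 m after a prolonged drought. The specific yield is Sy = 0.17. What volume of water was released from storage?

ΔV = Sy × A × Δh = 0.17 × 1.18 × 10^8 m² × 5.5 m = 1.103 × 10^8 m³

ΔV ≈ 1.1 × 10^8 m³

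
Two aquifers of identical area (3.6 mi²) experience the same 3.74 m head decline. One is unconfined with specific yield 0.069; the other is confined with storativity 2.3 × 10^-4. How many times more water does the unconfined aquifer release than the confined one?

A = 3.6 mi² = 9.324 × 10^6 m²
Unconfined: ΔV_u = Sy × A × Δh = 0.069 × 9.324 × 10^6 × 3.74 = 2.406 × 10^6 m³
Confined: ΔV_c = S × A × Δh = 2.3 × 10^-4 × 9.324 × 10^6 × 3.74 = 8020 m³
Ratio = ΔV_u / ΔV_c = Sy / S = 0.069 / 2.3 × 10^-4 = 300

ΔV_u / ΔV_c ≈ 300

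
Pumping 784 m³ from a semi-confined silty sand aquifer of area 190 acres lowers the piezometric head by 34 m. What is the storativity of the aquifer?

S ≈ 3 × 10^-5

A = 190 acres = 7.689 × 10^5 m²
S = ΔV / (A × Δh) = 784 m³ / (7.689 × 10^5 m² × 34 m) = 2.999 × 10^-5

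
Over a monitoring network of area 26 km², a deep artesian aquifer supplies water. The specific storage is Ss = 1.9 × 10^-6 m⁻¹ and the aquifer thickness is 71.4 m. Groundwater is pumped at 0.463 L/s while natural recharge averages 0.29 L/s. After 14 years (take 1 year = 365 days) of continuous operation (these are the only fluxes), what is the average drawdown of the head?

S = Ss × b = 1.9 × 10^-6 m⁻¹ × 71.4 m = 1.357 × 10^-4
A = 26 km² = 2.6 × 10^7 m²
Net abstraction = 0.463 − 0.29 = 0.173 L/s
Q_net = 0.173 L/s = 14.95 m³/d
t = 14 years = 5110 d
ΔV = Q × t = 14.95 m³/d × 5110 d = 76380 m³
Δh = ΔV / (S × A) = 76380 / (1.357 × 10^-4 × 2.6 × 10^7) = 21.65 m

Δh ≈ 21.7 m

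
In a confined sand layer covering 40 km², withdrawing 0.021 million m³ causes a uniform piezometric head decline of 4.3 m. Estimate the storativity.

A = 40 km² = 4 × 10^7 m²
ΔV = 0.021 million m³ = 21000 m³
S = ΔV / (A × Δh) = 21000 m³ / (4 × 10^7 m² × 4.3 m) = 1.221 × 10^-4

S ≈ 1.2 × 10^-4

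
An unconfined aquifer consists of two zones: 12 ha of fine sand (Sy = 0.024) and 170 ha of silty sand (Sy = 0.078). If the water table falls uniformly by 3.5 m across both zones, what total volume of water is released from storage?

ΔV ≈ 4.74 × 10^5 m³

A₁ = 12 ha = 1.2 × 10^5 m²; A₂ = 170 ha = 1.7 × 10^6 m²
ΔV₁ = 0.024 × 1.2 × 10^5 × 3.5 = 10080 m³
ΔV₂ = 0.078 × 1.7 × 10^6 × 3.5 = 4.641 × 10^5 m³
ΔV = ΔV₁ + ΔV₂ = 4.742 × 10^5 m³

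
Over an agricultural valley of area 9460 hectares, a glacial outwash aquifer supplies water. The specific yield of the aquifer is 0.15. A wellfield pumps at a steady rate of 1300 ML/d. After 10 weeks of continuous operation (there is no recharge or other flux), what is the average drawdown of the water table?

Δh ≈ 6.41 m

A = 9460 hectares = 9.46 × 10^7 m²
Q = 1300 ML/d = 1.3 × 10^6 m³/d
t = 10 weeks = 70 d
ΔV = Q × t = 1.3 × 10^6 m³/d × 70 d = 9.1 × 10^7 m³
Δh = ΔV / (Sy × A) = 9.1 × 10^7 / (0.15 × 9.46 × 10^7) = 6.413 m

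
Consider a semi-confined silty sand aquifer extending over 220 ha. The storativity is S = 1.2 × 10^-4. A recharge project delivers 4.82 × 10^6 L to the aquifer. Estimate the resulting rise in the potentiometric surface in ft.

Δh ≈ 59.9 ft

A = 220 ha = 2.2 × 10^6 m²
ΔV = 4.82 × 10^6 L = 4820 m³
Δh = ΔV / (S × A) = 4820 m³ / (1.2 × 10^-4 × 2.2 × 10^6 m²) = 18.26 m
Δh = 18.26 m = 59.9 ft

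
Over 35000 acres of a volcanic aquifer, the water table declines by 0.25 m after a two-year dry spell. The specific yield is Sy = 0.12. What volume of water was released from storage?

A = 35000 acres = 1.416 × 10^8 m²
ΔV = Sy × A × Δh = 0.12 × 1.416 × 10^8 m² × 0.25 m = 4.249 × 10^6 m³

ΔV ≈ 4.25 × 10^6 m³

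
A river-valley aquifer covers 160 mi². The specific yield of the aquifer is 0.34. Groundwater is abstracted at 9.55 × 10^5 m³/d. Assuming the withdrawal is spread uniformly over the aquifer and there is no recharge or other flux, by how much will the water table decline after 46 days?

Δh ≈ 0.312 m

A = 160 mi² = 4.144 × 10^8 m²
ΔV = Q × t = 9.55 × 10^5 m³/d × 46 d = 4.393 × 10^7 m³
Δh = ΔV / (Sy × A) = 4.393 × 10^7 / (0.34 × 4.144 × 10^8) = 0.3118 m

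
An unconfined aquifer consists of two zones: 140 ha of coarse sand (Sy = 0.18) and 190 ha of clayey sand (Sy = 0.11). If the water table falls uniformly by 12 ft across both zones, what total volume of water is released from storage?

ΔV ≈ 1.69 × 10^6 m³

A₁ = 140 ha = 1.4 × 10^6 m²; A₂ = 190 ha = 1.9 × 10^6 m²
Δh = 12 ft = 3.658 m
ΔV₁ = 0.18 × 1.4 × 10^6 × 3.658 = 9.217 × 10^5 m³
ΔV₂ = 0.11 × 1.9 × 10^6 × 3.658 = 7.644 × 10^5 m³
ΔV = ΔV₁ + ΔV₂ = 1.686 × 10^6 m³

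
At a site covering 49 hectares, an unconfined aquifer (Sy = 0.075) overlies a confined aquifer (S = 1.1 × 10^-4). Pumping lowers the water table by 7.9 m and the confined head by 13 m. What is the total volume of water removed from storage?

ΔV ≈ 2.91 × 10^5 m³

A = 49 hectares = 4.9 × 10^5 m²
Unconfined: ΔV_u = Sy × A × Δh_u = 0.075 × 4.9 × 10^5 × 7.9 = 2.903 × 10^5 m³
Confined: ΔV_c = S × A × Δh_c = 1.1 × 10^-4 × 4.9 × 10^5 × 13 = 700.7 m³
Total ΔV = 2.903 × 10^5 + 700.7 = 2.91 × 10^5 m³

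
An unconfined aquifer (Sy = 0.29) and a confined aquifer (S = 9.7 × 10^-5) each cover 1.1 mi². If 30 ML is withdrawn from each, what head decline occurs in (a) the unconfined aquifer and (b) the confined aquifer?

A = 1.1 mi² = 2.849 × 10^6 m²
ΔV = 30 ML = 30000 m³
Unconfined: Δh_u = ΔV/(Sy·A) = 30000/(0.29 × 2.849 × 10^6) = 0.03631 m
Confined: Δh_c = ΔV/(S·A) = 30000/(9.7 × 10^-5 × 2.849 × 10^6) = 108.6 m

Δh_u ≈ 0.0363 m; Δh_c ≈ 109 m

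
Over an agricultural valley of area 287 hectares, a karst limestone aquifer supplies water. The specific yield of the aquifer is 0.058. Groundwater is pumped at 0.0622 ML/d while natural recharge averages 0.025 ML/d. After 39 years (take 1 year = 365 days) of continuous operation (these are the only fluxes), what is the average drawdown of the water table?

Δh ≈ 3.18 m

A = 287 hectares = 2.87 × 10^6 m²
Net abstraction = 0.0622 − 0.025 = 0.0372 ML/d
Q_net = 0.0372 ML/d = 37.2 m³/d
t = 39 years = 14240 d
ΔV = Q × t = 37.2 m³/d × 14240 d = 5.295 × 10^5 m³
Δh = ΔV / (Sy × A) = 5.295 × 10^5 / (0.058 × 2.87 × 10^6) = 3.181 m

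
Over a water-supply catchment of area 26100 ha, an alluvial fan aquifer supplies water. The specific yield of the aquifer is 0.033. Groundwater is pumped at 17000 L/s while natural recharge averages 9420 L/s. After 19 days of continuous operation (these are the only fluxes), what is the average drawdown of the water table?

Δh ≈ 1.44 m

A = 26100 ha = 2.61 × 10^8 m²
Net abstraction = 17000 − 9420 = 7580 L/s
Q_net = 7580 L/s = 6.549 × 10^5 m³/d
ΔV = Q × t = 6.549 × 10^5 m³/d × 19 d = 1.244 × 10^7 m³
Δh = ΔV / (Sy × A) = 1.244 × 10^7 / (0.033 × 2.61 × 10^8) = 1.445 m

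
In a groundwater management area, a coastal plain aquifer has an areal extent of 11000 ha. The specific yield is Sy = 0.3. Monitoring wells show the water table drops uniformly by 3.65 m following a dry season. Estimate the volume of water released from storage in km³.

A = 11000 ha = 1.1 × 10^8 m²
ΔV = Sy × A × Δh = 0.3 × 1.1 × 10^8 m² × 3.65 m = 1.204 × 10^8 m³
ΔV = 1.204 × 10^8 m³ = 0.1205 km³

ΔV ≈ 0.12 km³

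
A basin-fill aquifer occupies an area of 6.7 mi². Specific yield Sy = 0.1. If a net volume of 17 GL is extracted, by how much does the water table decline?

A = 6.7 mi² = 1.735 × 10^7 m²
ΔV = 17 GL = 1.7 × 10^7 m³
Δh = ΔV / (Sy × A) = 1.7 × 10^7 m³ / (0.1 × 1.735 × 10^7 m²) = 9.797 m

Δh ≈ 9.8 m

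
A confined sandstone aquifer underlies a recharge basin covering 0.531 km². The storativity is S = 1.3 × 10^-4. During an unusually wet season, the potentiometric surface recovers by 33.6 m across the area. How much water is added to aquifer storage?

ΔV ≈ 2320 m³

A = 0.531 km² = 5.31 × 10^5 m²
ΔV = S × A × Δh = 1.3 × 10^-4 × 5.31 × 10^5 m² × 33.6 m = 2319 m³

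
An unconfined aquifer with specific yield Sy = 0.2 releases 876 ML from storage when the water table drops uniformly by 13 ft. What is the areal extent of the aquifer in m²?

A ≈ 1.11 × 10^6 m²

Δh = 13 ft = 3.962 m
ΔV = 876 ML = 8.76 × 10^5 m³
A = ΔV / (Sy × Δh) = 8.76 × 10^5 / (0.2 × 3.962) = 1.105 × 10^6 m²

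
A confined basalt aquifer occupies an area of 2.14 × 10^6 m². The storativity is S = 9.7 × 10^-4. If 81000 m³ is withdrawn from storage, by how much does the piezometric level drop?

Δh = ΔV / (S × A) = 81000 m³ / (9.7 × 10^-4 × 2.14 × 10^6 m²) = 39.02 m

Δh ≈ 39 m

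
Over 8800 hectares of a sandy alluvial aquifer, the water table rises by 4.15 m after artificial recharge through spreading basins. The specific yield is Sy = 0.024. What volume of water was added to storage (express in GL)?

ΔV ≈ 8.76 GL

A = 8800 hectares = 8.8 × 10^7 m²
ΔV = Sy × A × Δh = 0.024 × 8.8 × 10^7 m² × 4.15 m = 8.765 × 10^6 m³
ΔV = 8.765 × 10^6 m³ = 8.765 GL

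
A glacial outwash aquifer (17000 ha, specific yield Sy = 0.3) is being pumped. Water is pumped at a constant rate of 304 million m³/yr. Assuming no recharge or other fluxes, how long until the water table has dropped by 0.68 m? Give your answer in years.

t ≈ 0.114 years

A = 17000 ha = 1.7 × 10^8 m²
ΔV = Sy × A × Δh = 0.3 × 1.7 × 10^8 × 0.68 = 3.468 × 10^7 m³
Q = 304 million m³/yr = 8.329 × 10^5 m³/d
t = ΔV / Q = 3.468 × 10^7 m³ / 8.329 × 10^5 m³/d = 41.64 d
t = 41.64 d ≈ 0.1141 years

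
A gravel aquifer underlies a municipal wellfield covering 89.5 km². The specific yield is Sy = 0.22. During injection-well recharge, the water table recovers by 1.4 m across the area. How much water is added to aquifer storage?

A = 89.5 km² = 8.95 × 10^7 m²
ΔV = Sy × A × Δh = 0.22 × 8.95 × 10^7 m² × 1.4 m = 2.757 × 10^7 m³

ΔV ≈ 2.76 × 10^7 m³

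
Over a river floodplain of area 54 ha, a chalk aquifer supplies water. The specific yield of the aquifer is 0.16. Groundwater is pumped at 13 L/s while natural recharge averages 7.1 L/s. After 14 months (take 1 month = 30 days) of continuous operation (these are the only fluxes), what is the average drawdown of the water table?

A = 54 ha = 5.4 × 10^5 m²
Net abstraction = 13 − 7.1 = 5.9 L/s
Q_net = 5.9 L/s = 509.8 m³/d
t = 14 months = 420 d
ΔV = Q × t = 509.8 m³/d × 420 d = 2.141 × 10^5 m³
Δh = ΔV / (Sy × A) = 2.141 × 10^5 / (0.16 × 5.4 × 10^5) = 2.478 m

Δh ≈ 2.48 m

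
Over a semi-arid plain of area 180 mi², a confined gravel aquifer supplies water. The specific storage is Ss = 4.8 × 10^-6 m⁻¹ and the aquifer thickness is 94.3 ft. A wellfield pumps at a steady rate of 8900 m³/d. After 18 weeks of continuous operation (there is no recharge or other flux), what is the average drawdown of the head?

Δh ≈ 17.4 m

b = 94.3 ft = 28.74 m
S = Ss × b = 4.8 × 10^-6 m⁻¹ × 28.74 m = 1.38 × 10^-4
A = 180 mi² = 4.662 × 10^8 m²
t = 18 weeks = 126 d
ΔV = Q × t = 8900 m³/d × 126 d = 1.121 × 10^6 m³
Δh = ΔV / (S × A) = 1.121 × 10^6 / (1.38 × 10^-4 × 4.662 × 10^8) = 17.44 m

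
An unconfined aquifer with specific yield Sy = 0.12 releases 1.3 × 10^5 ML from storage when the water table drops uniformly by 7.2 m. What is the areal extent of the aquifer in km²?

A ≈ 150 km²

ΔV = 1.3 × 10^5 ML = 1.3 × 10^8 m³
A = ΔV / (Sy × Δh) = 1.3 × 10^8 / (0.12 × 7.2) = 1.505 × 10^8 m²
A = 1.505 × 10^8 m² = 150.5 km²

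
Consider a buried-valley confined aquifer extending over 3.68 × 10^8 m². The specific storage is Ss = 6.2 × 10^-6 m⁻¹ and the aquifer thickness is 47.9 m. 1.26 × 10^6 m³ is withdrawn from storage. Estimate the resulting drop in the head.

Δh ≈ 11.5 m

S = Ss × b = 6.2 × 10^-6 m⁻¹ × 47.9 m = 2.97 × 10^-4
Δh = ΔV / (S × A) = 1.26 × 10^6 m³ / (2.97 × 10^-4 × 3.68 × 10^8 m²) = 11.53 m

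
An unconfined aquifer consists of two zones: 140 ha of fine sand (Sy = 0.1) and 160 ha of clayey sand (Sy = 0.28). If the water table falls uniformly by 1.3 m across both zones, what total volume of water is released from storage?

A₁ = 140 ha = 1.4 × 10^6 m²; A₂ = 160 ha = 1.6 × 10^6 m²
ΔV₁ = 0.1 × 1.4 × 10^6 × 1.3 = 1.82 × 10^5 m³
ΔV₂ = 0.28 × 1.6 × 10^6 × 1.3 = 5.824 × 10^5 m³
ΔV = ΔV₁ + ΔV₂ = 7.644 × 10^5 m³

ΔV ≈ 7.64 × 10^5 m³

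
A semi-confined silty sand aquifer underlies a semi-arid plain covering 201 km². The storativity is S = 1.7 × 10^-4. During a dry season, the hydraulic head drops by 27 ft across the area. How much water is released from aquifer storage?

A = 201 km² = 2.01 × 10^8 m²
Δh = 27 ft = 8.23 m
ΔV = S × A × Δh = 1.7 × 10^-4 × 2.01 × 10^8 m² × 8.23 m = 2.812 × 10^5 m³

ΔV ≈ 2.81 × 10^5 m³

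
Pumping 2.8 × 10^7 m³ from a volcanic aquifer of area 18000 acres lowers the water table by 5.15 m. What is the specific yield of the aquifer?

Sy ≈ 0.075

A = 18000 acres = 7.284 × 10^7 m²
Sy = ΔV / (A × Δh) = 2.8 × 10^7 m³ / (7.284 × 10^7 m² × 5.15 m) = 0.07464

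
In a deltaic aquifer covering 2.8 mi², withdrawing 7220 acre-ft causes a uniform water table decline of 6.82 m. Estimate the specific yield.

A = 2.8 mi² = 7.252 × 10^6 m²
ΔV = 7220 acre-ft = 8.906 × 10^6 m³
Sy = ΔV / (A × Δh) = 8.906 × 10^6 m³ / (7.252 × 10^6 m² × 6.82 m) = 0.1801

Sy ≈ 0.18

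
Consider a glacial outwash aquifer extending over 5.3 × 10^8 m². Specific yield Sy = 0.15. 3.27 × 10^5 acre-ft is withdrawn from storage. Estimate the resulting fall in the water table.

ΔV = 3.27 × 10^5 acre-ft = 4.033 × 10^8 m³
Δh = ΔV / (Sy × A) = 4.033 × 10^8 m³ / (0.15 × 5.3 × 10^8 m²) = 5.074 m

Δh ≈ 5.07 m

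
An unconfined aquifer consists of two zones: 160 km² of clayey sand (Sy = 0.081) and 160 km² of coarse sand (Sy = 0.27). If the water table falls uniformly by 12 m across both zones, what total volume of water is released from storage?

ΔV ≈ 6.74 × 10^8 m³

A₁ = 160 km² = 1.6 × 10^8 m²; A₂ = 160 km² = 1.6 × 10^8 m²
ΔV₁ = 0.081 × 1.6 × 10^8 × 12 = 1.555 × 10^8 m³
ΔV₂ = 0.27 × 1.6 × 10^8 × 12 = 5.184 × 10^8 m³
ΔV = ΔV₁ + ΔV₂ = 6.739 × 10^8 m³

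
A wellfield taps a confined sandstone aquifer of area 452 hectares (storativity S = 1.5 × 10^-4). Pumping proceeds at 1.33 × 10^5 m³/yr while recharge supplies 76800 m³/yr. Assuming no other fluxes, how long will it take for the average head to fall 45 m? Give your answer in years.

t ≈ 0.543 years

A = 452 hectares = 4.52 × 10^6 m²
ΔV = S × A × Δh = 1.5 × 10^-4 × 4.52 × 10^6 × 45 = 30510 m³
Net withdrawal = 1.33 × 10^5 − 76800 = 56200 m³/yr = 154 m³/d
t = ΔV / Q = 30510 m³ / 154 m³/d = 198.2 d
t = 198.2 d ≈ 0.5429 years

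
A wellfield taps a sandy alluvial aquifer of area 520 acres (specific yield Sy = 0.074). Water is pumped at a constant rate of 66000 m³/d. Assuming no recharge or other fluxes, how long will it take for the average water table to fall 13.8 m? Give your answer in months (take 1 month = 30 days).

t ≈ 1.09 months

A = 520 acres = 2.104 × 10^6 m²
ΔV = Sy × A × Δh = 0.074 × 2.104 × 10^6 × 13.8 = 2.149 × 10^6 m³
t = ΔV / Q = 2.149 × 10^6 m³ / 66000 m³/d = 32.56 d
t = 32.56 d ≈ 1.085 months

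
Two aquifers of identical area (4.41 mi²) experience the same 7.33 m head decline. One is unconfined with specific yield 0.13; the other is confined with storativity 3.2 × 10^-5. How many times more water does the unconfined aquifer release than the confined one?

A = 4.41 mi² = 1.142 × 10^7 m²
Unconfined: ΔV_u = Sy × A × Δh = 0.13 × 1.142 × 10^7 × 7.33 = 1.088 × 10^7 m³
Confined: ΔV_c = S × A × Δh = 3.2 × 10^-5 × 1.142 × 10^7 × 7.33 = 2679 m³
Ratio = ΔV_u / ΔV_c = Sy / S = 0.13 / 3.2 × 10^-5 = 4062

ΔV_u / ΔV_c ≈ 4060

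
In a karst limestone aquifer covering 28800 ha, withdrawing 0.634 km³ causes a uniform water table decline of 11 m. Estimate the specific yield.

Sy ≈ 0.2

A = 28800 ha = 2.88 × 10^8 m²
ΔV = 0.634 km³ = 6.34 × 10^8 m³
Sy = ΔV / (A × Δh) = 6.34 × 10^8 m³ / (2.88 × 10^8 m² × 11 m) = 0.2001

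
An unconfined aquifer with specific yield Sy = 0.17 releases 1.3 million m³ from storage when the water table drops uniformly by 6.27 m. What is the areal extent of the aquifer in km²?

A ≈ 1.22 km²

ΔV = 1.3 million m³ = 1.3 × 10^6 m³
A = ΔV / (Sy × Δh) = 1.3 × 10^6 / (0.17 × 6.27) = 1.22 × 10^6 m²
A = 1.22 × 10^6 m² = 1.22 km²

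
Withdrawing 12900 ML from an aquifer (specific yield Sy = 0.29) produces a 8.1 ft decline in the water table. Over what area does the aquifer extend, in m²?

A ≈ 1.8 × 10^7 m²

Δh = 8.1 ft = 2.469 m
ΔV = 12900 ML = 1.29 × 10^7 m³
A = ΔV / (Sy × Δh) = 1.29 × 10^7 / (0.29 × 2.469) = 1.802 × 10^7 m²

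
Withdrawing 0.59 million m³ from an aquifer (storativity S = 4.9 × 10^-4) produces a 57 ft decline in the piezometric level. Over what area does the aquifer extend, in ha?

Δh = 57 ft = 17.37 m
ΔV = 0.59 million m³ = 5.9 × 10^5 m³
A = ΔV / (S × Δh) = 5.9 × 10^5 / (4.9 × 10^-4 × 17.37) = 6.931 × 10^7 m²
A = 6.931 × 10^7 m² = 6931 ha

A ≈ 6930 ha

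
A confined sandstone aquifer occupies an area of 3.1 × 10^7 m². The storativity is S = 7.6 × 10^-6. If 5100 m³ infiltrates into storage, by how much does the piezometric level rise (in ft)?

Δh ≈ 71 ft

Δh = ΔV / (S × A) = 5100 m³ / (7.6 × 10^-6 × 3.1 × 10^7 m²) = 21.65 m
Δh = 21.65 m = 71.02 ft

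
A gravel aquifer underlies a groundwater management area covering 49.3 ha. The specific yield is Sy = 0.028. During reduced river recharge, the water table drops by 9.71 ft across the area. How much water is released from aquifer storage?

ΔV ≈ 40900 m³

A = 49.3 ha = 4.93 × 10^5 m²
Δh = 9.71 ft = 2.96 m
ΔV = Sy × A × Δh = 0.028 × 4.93 × 10^5 m² × 2.96 m = 40850 m³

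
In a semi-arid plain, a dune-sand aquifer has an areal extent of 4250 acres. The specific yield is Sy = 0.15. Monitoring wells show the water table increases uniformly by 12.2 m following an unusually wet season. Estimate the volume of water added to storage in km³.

ΔV ≈ 0.0315 km³

A = 4250 acres = 1.72 × 10^7 m²
ΔV = Sy × A × Δh = 0.15 × 1.72 × 10^7 m² × 12.2 m = 3.147 × 10^7 m³
ΔV = 3.147 × 10^7 m³ = 0.03147 km³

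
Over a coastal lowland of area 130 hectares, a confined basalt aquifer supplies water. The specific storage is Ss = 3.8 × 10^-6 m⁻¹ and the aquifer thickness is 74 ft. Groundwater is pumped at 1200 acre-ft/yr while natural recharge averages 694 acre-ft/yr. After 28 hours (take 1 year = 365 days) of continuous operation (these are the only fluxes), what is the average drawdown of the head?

Δh ≈ 17.9 m

b = 74 ft = 22.56 m
S = Ss × b = 3.8 × 10^-6 m⁻¹ × 22.56 m = 8.571 × 10^-5
A = 130 hectares = 1.3 × 10^6 m²
Net abstraction = 1200 − 694 = 506 acre-ft/yr
Q_net = 506 acre-ft/yr = 1710 m³/d
t = 28 hours = 1.167 d
ΔV = Q × t = 1710 m³/d × 1.167 d = 1995 m³
Δh = ΔV / (S × A) = 1995 / (8.571 × 10^-5 × 1.3 × 10^6) = 17.9 m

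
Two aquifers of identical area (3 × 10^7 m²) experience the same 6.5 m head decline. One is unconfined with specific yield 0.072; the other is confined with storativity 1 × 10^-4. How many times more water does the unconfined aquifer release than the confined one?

Unconfined: ΔV_u = Sy × A × Δh = 0.072 × 3 × 10^7 × 6.5 = 1.404 × 10^7 m³
Confined: ΔV_c = S × A × Δh = 1 × 10^-4 × 3 × 10^7 × 6.5 = 19500 m³
Ratio = ΔV_u / ΔV_c = Sy / S = 0.072 / 1 × 10^-4 = 720

ΔV_u / ΔV_c ≈ 720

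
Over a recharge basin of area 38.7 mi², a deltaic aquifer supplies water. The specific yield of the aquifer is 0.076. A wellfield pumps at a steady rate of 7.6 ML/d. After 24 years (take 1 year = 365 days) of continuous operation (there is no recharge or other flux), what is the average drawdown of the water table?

A = 38.7 mi² = 1.002 × 10^8 m²
Q = 7.6 ML/d = 7600 m³/d
t = 24 years = 8760 d
ΔV = Q × t = 7600 m³/d × 8760 d = 6.658 × 10^7 m³
Δh = ΔV / (Sy × A) = 6.658 × 10^7 / (0.076 × 1.002 × 10^8) = 8.74 m

Δh ≈ 8.74 m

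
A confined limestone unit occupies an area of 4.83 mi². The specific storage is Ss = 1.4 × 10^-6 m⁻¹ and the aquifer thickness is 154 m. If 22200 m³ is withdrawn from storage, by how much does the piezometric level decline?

S = Ss × b = 1.4 × 10^-6 m⁻¹ × 154 m = 2.156 × 10^-4
A = 4.83 mi² = 1.251 × 10^7 m²
Δh = ΔV / (S × A) = 22200 m³ / (2.156 × 10^-4 × 1.251 × 10^7 m²) = 8.231 m

Δh ≈ 8.23 m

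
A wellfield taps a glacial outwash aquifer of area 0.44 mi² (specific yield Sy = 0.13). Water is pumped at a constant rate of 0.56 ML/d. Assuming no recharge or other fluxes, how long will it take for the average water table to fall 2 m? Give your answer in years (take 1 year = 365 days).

t ≈ 1.45 years

A = 0.44 mi² = 1.14 × 10^6 m²
ΔV = Sy × A × Δh = 0.13 × 1.14 × 10^6 × 2 = 2.963 × 10^5 m³
Q = 0.56 ML/d = 560 m³/d
t = ΔV / Q = 2.963 × 10^5 m³ / 560 m³/d = 529.1 d
t = 529.1 d ≈ 1.45 years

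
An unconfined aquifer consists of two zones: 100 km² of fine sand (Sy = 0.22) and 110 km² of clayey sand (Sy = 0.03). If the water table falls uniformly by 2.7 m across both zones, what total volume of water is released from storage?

ΔV ≈ 6.83 × 10^7 m³

A₁ = 100 km² = 1 × 10^8 m²; A₂ = 110 km² = 1.1 × 10^8 m²
ΔV₁ = 0.22 × 1 × 10^8 × 2.7 = 5.94 × 10^7 m³
ΔV₂ = 0.03 × 1.1 × 10^8 × 2.7 = 8.91 × 10^6 m³
ΔV = ΔV₁ + ΔV₂ = 6.831 × 10^7 m³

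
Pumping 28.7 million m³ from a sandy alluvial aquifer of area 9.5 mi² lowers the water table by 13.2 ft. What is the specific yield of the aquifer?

A = 9.5 mi² = 2.46 × 10^7 m²
Δh = 13.2 ft = 4.023 m
ΔV = 28.7 million m³ = 2.87 × 10^7 m³
Sy = ΔV / (A × Δh) = 2.87 × 10^7 m³ / (2.46 × 10^7 m² × 4.023 m) = 0.2899

Sy ≈ 0.29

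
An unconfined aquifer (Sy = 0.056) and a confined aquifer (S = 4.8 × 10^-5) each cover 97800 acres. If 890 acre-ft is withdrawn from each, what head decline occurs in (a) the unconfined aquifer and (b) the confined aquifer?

A = 97800 acres = 3.958 × 10^8 m²
ΔV = 890 acre-ft = 1.098 × 10^6 m³
Unconfined: Δh_u = ΔV/(Sy·A) = 1.098 × 10^6/(0.056 × 3.958 × 10^8) = 0.04953 m
Confined: Δh_c = ΔV/(S·A) = 1.098 × 10^6/(4.8 × 10^-5 × 3.958 × 10^8) = 57.79 m

Δh_u ≈ 0.0495 m; Δh_c ≈ 57.8 m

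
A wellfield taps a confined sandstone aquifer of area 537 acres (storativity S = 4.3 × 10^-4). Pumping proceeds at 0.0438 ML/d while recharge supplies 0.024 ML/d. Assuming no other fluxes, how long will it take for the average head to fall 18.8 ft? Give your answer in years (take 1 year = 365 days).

A = 537 acres = 2.173 × 10^6 m²
Δh = 18.8 ft = 5.73 m
ΔV = S × A × Δh = 4.3 × 10^-4 × 2.173 × 10^6 × 5.73 = 5355 m³
Net withdrawal = 0.0438 − 0.024 = 0.0198 ML/d = 19.8 m³/d
t = ΔV / Q = 5355 m³ / 19.8 m³/d = 270.4 d
t = 270.4 d ≈ 0.7409 years

t ≈ 0.741 years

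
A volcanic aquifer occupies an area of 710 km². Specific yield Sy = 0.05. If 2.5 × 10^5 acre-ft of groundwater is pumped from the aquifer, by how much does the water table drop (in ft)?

A = 710 km² = 7.1 × 10^8 m²
ΔV = 2.5 × 10^5 acre-ft = 3.084 × 10^8 m³
Δh = ΔV / (Sy × A) = 3.084 × 10^8 m³ / (0.05 × 7.1 × 10^8 m²) = 8.686 m
Δh = 8.686 m = 28.5 ft

Δh ≈ 28.5 ft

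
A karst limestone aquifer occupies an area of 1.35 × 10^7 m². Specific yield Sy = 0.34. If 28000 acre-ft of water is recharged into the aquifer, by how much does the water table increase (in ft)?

Δh ≈ 24.7 ft

ΔV = 28000 acre-ft = 3.454 × 10^7 m³
Δh = ΔV / (Sy × A) = 3.454 × 10^7 m³ / (0.34 × 1.35 × 10^7 m²) = 7.525 m
Δh = 7.525 m = 24.69 ft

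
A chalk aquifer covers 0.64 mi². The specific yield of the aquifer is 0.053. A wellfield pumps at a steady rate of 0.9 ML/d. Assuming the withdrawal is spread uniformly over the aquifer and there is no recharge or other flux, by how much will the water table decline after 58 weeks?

A = 0.64 mi² = 1.658 × 10^6 m²
Q = 0.9 ML/d = 900 m³/d
t = 58 weeks = 406 d
ΔV = Q × t = 900 m³/d × 406 d = 3.654 × 10^5 m³
Δh = ΔV / (Sy × A) = 3.654 × 10^5 / (0.053 × 1.658 × 10^6) = 4.159 m

Δh ≈ 4.16 m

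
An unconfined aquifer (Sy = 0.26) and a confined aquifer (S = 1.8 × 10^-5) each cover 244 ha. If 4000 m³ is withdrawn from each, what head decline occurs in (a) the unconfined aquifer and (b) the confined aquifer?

A = 244 ha = 2.44 × 10^6 m²
Unconfined: Δh_u = ΔV/(Sy·A) = 4000/(0.26 × 2.44 × 10^6) = 0.006305 m
Confined: Δh_c = ΔV/(S·A) = 4000/(1.8 × 10^-5 × 2.44 × 10^6) = 91.07 m

Δh_u ≈ 0.00631 m; Δh_c ≈ 91.1 m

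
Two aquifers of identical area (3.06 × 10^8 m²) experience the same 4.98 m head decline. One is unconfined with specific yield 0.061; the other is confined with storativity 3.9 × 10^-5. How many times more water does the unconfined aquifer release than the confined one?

ΔV_u / ΔV_c ≈ 1560

Unconfined: ΔV_u = Sy × A × Δh = 0.061 × 3.06 × 10^8 × 4.98 = 9.296 × 10^7 m³
Confined: ΔV_c = S × A × Δh = 3.9 × 10^-5 × 3.06 × 10^8 × 4.98 = 59430 m³
Ratio = ΔV_u / ΔV_c = Sy / S = 0.061 / 3.9 × 10^-5 = 1564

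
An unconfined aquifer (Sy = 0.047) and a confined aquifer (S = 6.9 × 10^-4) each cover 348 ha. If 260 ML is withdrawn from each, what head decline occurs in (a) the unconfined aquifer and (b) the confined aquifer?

Δh_u ≈ 1.59 m; Δh_c ≈ 108 m

A = 348 ha = 3.48 × 10^6 m²
ΔV = 260 ML = 2.6 × 10^5 m³
Unconfined: Δh_u = ΔV/(Sy·A) = 2.6 × 10^5/(0.047 × 3.48 × 10^6) = 1.59 m
Confined: Δh_c = ΔV/(S·A) = 2.6 × 10^5/(6.9 × 10^-4 × 3.48 × 10^6) = 108.3 m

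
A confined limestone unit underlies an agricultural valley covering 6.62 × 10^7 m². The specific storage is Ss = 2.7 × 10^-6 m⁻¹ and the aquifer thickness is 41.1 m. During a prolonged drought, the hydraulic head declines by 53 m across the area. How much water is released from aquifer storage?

ΔV ≈ 3.89 × 10^5 m³

S = Ss × b = 2.7 × 10^-6 m⁻¹ × 41.1 m = 1.11 × 10^-4
ΔV = S × A × Δh = 1.11 × 10^-4 × 6.62 × 10^7 m² × 53 m = 3.893 × 10^5 m³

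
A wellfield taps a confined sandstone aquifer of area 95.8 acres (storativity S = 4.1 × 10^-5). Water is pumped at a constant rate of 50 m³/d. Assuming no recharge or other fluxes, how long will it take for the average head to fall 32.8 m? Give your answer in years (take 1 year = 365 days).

t ≈ 0.0286 years

A = 95.8 acres = 3.877 × 10^5 m²
ΔV = S × A × Δh = 4.1 × 10^-5 × 3.877 × 10^5 × 32.8 = 521.4 m³
t = ΔV / Q = 521.4 m³ / 50 m³/d = 10.43 d
t = 10.43 d ≈ 0.02857 years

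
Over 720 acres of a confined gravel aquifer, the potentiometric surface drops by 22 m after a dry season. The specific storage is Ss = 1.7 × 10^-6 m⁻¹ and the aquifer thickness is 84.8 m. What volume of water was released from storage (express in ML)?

S = Ss × b = 1.7 × 10^-6 m⁻¹ × 84.8 m = 1.442 × 10^-4
A = 720 acres = 2.914 × 10^6 m²
ΔV = S × A × Δh = 1.442 × 10^-4 × 2.914 × 10^6 m² × 22 m = 9241 m³
ΔV = 9241 m³ = 9.241 ML

ΔV ≈ 9.24 ML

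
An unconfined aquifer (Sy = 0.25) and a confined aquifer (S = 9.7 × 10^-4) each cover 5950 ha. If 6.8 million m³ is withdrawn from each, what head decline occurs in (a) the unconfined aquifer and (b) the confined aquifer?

A = 5950 ha = 5.95 × 10^7 m²
ΔV = 6.8 million m³ = 6.8 × 10^6 m³
Unconfined: Δh_u = ΔV/(Sy·A) = 6.8 × 10^6/(0.25 × 5.95 × 10^7) = 0.4571 m
Confined: Δh_c = ΔV/(S·A) = 6.8 × 10^6/(9.7 × 10^-4 × 5.95 × 10^7) = 117.8 m

Δh_u ≈ 0.457 m; Δh_c ≈ 118 m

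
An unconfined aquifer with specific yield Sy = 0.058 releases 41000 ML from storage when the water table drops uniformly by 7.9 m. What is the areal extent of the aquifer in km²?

A ≈ 89.5 km²

ΔV = 41000 ML = 4.1 × 10^7 m³
A = ΔV / (Sy × Δh) = 4.1 × 10^7 / (0.058 × 7.9) = 8.948 × 10^7 m²
A = 8.948 × 10^7 m² = 89.48 km²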